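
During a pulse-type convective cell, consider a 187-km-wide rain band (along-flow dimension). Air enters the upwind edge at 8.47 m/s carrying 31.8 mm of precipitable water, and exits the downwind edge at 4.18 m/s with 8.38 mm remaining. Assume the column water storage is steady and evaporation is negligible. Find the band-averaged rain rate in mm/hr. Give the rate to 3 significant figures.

R ≈ 4.51 mm/hr

Column moisture flux per unit crosswind length is F = V × PW.
Inflow: F_in = 8.47 × 31.8 = 269.346 mm·m/s
Outflow: F_out = 4.18 × 8.38 = 35.0284 mm·m/s
Steady-state rate R = (F_in − F_out)/L = (269.346 − 35.0284) / 187000 m = 1.253e-03 mm/s.
R = 1.253e-03 × 3600 = 4.51 mm/hr.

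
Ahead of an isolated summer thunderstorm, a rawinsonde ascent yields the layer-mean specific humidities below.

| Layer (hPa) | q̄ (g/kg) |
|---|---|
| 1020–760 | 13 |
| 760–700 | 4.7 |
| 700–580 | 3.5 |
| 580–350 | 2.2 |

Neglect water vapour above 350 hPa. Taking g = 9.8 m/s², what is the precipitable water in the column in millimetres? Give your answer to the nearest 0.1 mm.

Precipitable water is the column-integrated vapour mass per unit area: PW = (1/g) Σ q̄ Δp, with q in kg/kg and Δp in Pa (1 kg/m² of water = 1 mm).
Layer 1020–760 hPa: Δp = 260 hPa = 26000 Pa, q̄ = 0.013 kg/kg → 0.013 × 26000 / 9.8 = 34.49 mm
Layer 760–700 hPa: Δp = 60 hPa = 6000 Pa, q̄ = 0.0047 kg/kg → 0.0047 × 6000 / 9.8 = 2.88 mm
Layer 700–580 hPa: Δp = 120 hPa = 12000 Pa, q̄ = 0.0035 kg/kg → 0.0035 × 12000 / 9.8 = 4.29 mm
Layer 580–350 hPa: Δp = 230 hPa = 23000 Pa, q̄ = 0.0022 kg/kg → 0.0022 × 23000 / 9.8 = 5.16 mm
PW = 34.49 + 2.88 + 4.29 + 5.16 = 46.82 ≈ 46.8 mm.

PW ≈ 46.8 mm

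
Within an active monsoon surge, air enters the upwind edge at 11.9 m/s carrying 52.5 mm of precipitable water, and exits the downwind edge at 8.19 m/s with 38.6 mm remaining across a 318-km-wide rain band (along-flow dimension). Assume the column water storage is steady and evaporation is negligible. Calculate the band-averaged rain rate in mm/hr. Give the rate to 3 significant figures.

R ≈ 3.49 mm/hr

Column moisture flux per unit crosswind length is F = V × PW.
Inflow: F_in = 11.9 × 52.5 = 624.75 mm·m/s
Outflow: F_out = 8.19 × 38.6 = 316.134 mm·m/s
Steady-state rate R = (F_in − F_out)/L = (624.75 − 316.134) / 318000 m = 9.705e-04 mm/s.
R = 9.705e-04 × 3600 = 3.49 mm/hr.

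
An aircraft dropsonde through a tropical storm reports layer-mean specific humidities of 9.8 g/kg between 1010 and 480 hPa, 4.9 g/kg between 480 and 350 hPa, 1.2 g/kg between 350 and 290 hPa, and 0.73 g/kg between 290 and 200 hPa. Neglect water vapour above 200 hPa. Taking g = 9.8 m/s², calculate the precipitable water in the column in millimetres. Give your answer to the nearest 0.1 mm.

Precipitable water is the column-integrated vapour mass per unit area: PW = (1/g) Σ q̄ Δp, with q in kg/kg and Δp in Pa (1 kg/m² of water = 1 mm).
Layer 1010–480 hPa: Δp = 530 hPa = 53000 Pa, q̄ = 0.0098 kg/kg → 0.0098 × 53000 / 9.8 = 53.00 mm
Layer 480–350 hPa: Δp = 130 hPa = 13000 Pa, q̄ = 0.0049 kg/kg → 0.0049 × 13000 / 9.8 = 6.50 mm
Layer 350–290 hPa: Δp = 60 hPa = 6000 Pa, q̄ = 0.0012 kg/kg → 0.0012 × 6000 / 9.8 = 0.73 mm
Layer 290–200 hPa: Δp = 90 hPa = 9000 Pa, q̄ = 0.00073 kg/kg → 0.00073 × 9000 / 9.8 = 0.67 mm
PW = 53.00 + 6.50 + 0.73 + 0.67 = 60.90 ≈ 60.9 mm.

PW ≈ 60.9 mm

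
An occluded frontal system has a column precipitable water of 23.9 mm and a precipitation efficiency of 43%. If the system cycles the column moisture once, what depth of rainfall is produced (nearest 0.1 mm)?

rainfall ≈ 10.3 mm

Rainfall = ε × PW = 0.43 × 23.9 = 10.3 mm.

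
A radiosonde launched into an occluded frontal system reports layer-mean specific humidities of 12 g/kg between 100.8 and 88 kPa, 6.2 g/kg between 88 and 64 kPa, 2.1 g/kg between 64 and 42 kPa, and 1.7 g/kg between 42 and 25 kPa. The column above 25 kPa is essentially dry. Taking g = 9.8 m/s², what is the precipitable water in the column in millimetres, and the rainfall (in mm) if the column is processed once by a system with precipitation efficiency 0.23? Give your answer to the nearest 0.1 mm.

PW ≈ 38.5 mm; rainfall ≈ 8.9 mm

Precipitable water is the column-integrated vapour mass per unit area: PW = (1/g) Σ q̄ Δp, with q in kg/kg and Δp in Pa (1 kg/m² of water = 1 mm).
Layer 100.8–88 kPa: Δp = 128 hPa = 12800 Pa, q̄ = 0.012 kg/kg → 0.012 × 12800 / 9.8 = 15.67 mm
Layer 88–64 kPa: Δp = 240 hPa = 24000 Pa, q̄ = 0.0062 kg/kg → 0.0062 × 24000 / 9.8 = 15.18 mm
Layer 64–42 kPa: Δp = 220 hPa = 22000 Pa, q̄ = 0.0021 kg/kg → 0.0021 × 22000 / 9.8 = 4.71 mm
Layer 42–25 kPa: Δp = 170 hPa = 17000 Pa, q̄ = 0.0017 kg/kg → 0.0017 × 17000 / 9.8 = 2.95 mm
PW = 15.67 + 15.18 + 4.71 + 2.95 = 38.51 ≈ 38.5 mm.
Rainfall = ε × PW = 0.23 × 38.5 = 8.9 mm.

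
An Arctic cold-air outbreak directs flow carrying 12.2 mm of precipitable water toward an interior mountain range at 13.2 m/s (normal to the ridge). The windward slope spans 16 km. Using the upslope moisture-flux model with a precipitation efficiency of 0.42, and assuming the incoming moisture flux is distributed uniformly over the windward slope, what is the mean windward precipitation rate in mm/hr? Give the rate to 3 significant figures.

R ≈ 15.2 mm/hr

Incoming column moisture flux per unit ridge length: F = V × PW = 13.2 × 12.2 = 161.04 mm·m/s.
Spread over the 16 km slope with efficiency ε = 0.42: R = ε·F/W = 0.42 × 161.04 / 16000 m = 4.227e-03 mm/s.
R = 4.227e-03 × 3600 = 15.2 mm/hr.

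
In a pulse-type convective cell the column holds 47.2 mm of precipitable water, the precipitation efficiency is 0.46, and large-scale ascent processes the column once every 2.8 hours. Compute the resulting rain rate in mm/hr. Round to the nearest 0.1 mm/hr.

R ≈ 7.8 mm/hr

Each overturning extracts ε × PW = 0.46 × 47.2 = 21.712 mm.
Rate = ε·PW / τ = 21.712 / 2.8 h = 7.8 mm/hr.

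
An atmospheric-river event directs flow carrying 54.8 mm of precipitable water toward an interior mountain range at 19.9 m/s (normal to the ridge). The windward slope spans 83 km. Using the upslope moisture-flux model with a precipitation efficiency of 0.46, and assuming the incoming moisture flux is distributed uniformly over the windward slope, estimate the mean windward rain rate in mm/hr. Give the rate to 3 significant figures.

Incoming column moisture flux per unit ridge length: F = V × PW = 19.9 × 54.8 = 1090.52 mm·m/s.
Spread over the 83 km slope with efficiency ε = 0.46: R = ε·F/W = 0.46 × 1090.52 / 83000 m = 6.044e-03 mm/s.
R = 6.044e-03 × 3600 = 21.8 mm/hr.

R ≈ 21.8 mm/hr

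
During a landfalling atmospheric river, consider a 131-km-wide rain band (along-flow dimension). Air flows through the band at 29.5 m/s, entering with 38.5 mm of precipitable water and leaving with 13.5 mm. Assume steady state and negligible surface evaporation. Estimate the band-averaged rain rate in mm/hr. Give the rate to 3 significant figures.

R ≈ 20.3 mm/hr

Column moisture flux per unit crosswind length is F = V × PW.
Inflow: F_in = 29.5 × 38.5 = 1135.75 mm·m/s
Outflow: F_out = 29.5 × 13.5 = 398.25 mm·m/s
Steady-state rate R = (F_in − F_out)/L = (1135.75 − 398.25) / 131000 m = 5.630e-03 mm/s.
R = 5.630e-03 × 3600 = 20.3 mm/hr.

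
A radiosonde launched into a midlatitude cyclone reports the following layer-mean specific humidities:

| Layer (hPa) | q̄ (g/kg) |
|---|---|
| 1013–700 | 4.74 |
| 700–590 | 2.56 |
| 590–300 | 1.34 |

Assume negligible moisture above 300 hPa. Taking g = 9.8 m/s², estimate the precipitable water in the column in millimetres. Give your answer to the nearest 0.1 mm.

Precipitable water is the column-integrated vapour mass per unit area: PW = (1/g) Σ q̄ Δp, with q in kg/kg and Δp in Pa (1 kg/m² of water = 1 mm).
Layer 1013–700 hPa: Δp = 313 hPa = 31300 Pa, q̄ = 0.00474 kg/kg → 0.00474 × 31300 / 9.8 = 15.14 mm
Layer 700–590 hPa: Δp = 110 hPa = 11000 Pa, q̄ = 0.00256 kg/kg → 0.00256 × 11000 / 9.8 = 2.87 mm
Layer 590–300 hPa: Δp = 290 hPa = 29000 Pa, q̄ = 0.00134 kg/kg → 0.00134 × 29000 / 9.8 = 3.97 mm
PW = 15.14 + 2.87 + 3.97 = 21.98 ≈ 22.0 mm.

PW ≈ 22.0 mm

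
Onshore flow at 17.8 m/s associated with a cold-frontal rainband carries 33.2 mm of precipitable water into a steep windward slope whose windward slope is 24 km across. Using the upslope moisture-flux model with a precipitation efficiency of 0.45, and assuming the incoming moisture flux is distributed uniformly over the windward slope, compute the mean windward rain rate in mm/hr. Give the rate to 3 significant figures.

R ≈ 39.9 mm/hr

Incoming column moisture flux per unit ridge length: F = V × PW = 17.8 × 33.2 = 590.96 mm·m/s.
Spread over the 24 km slope with efficiency ε = 0.45: R = ε·F/W = 0.45 × 590.96 / 24000 m = 1.108e-02 mm/s.
R = 1.108e-02 × 3600 = 39.9 mm/hr.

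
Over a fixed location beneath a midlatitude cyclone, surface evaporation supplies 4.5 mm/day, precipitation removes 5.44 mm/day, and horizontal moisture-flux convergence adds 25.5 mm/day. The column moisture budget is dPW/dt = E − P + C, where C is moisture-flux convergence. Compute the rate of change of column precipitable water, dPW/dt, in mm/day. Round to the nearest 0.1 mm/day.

dPW/dt = E − P + C = 4.5 − 5.44 + (25.5) = 24.6 mm/day.

dPW/dt ≈ 24.6 mm/day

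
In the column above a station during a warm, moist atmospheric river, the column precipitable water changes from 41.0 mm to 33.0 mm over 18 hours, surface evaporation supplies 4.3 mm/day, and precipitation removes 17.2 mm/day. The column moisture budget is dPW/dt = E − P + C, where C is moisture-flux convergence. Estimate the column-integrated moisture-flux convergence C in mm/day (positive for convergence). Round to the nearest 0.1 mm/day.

dPW/dt = (33.0 − 41.0) mm / (18/24 day) = -10.667 mm/day.
C = dPW/dt − E + P = (-10.667) − 4.3 + 17.2 = 2.2 mm/day.

C ≈ 2.2 mm/day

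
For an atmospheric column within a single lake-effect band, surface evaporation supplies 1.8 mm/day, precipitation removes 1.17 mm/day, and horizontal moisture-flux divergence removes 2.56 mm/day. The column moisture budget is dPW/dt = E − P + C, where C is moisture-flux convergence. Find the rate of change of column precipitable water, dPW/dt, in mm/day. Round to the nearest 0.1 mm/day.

dPW/dt = E − P + C = 1.8 − 1.17 + (-2.56) = -1.9 mm/day.

dPW/dt ≈ -1.9 mm/day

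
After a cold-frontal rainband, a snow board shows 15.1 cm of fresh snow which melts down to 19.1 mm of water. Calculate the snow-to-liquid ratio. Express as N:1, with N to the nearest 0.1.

ratio ≈ 7.9

Ratio = snow depth / SWE = 151 mm / 19.1 mm = 7.9, i.e. 7.9:1.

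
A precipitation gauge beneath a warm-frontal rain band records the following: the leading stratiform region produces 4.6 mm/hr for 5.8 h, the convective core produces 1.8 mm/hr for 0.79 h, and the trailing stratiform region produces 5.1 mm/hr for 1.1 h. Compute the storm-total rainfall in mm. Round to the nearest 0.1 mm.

Total = Σ Rᵢ Δtᵢ = 4.6 × 5.8 + 1.8 × 0.79 + 5.1 × 1.1
      = 26.68 + 1.422 + 5.61 = 33.7 mm.

total ≈ 33.7 mm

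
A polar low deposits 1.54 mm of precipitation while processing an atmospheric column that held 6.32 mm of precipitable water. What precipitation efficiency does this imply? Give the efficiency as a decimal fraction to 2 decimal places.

ε ≈ 0.24

ε = precipitation / PW = 1.54 / 6.32 = 0.24.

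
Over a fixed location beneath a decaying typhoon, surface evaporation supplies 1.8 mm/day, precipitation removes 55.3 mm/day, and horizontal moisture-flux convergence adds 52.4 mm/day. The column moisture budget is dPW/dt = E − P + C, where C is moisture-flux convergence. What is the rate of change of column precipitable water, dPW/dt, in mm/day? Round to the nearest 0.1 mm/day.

dPW/dt ≈ -1.1 mm/day

dPW/dt = E − P + C = 1.8 − 55.3 + (52.4) = -1.1 mm/day.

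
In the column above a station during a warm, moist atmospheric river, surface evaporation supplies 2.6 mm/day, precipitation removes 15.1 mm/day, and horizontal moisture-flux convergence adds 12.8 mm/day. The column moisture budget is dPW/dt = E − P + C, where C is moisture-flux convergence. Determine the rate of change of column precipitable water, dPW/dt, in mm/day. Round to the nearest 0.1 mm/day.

dPW/dt = E − P + C = 2.6 − 15.1 + (12.8) = 0.3 mm/day.

dPW/dt ≈ 0.3 mm/day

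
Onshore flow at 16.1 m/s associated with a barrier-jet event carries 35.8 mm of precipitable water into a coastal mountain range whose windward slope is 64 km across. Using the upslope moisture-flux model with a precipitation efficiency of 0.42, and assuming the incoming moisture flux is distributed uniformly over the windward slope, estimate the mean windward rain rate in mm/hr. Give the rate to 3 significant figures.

Incoming column moisture flux per unit ridge length: F = V × PW = 16.1 × 35.8 = 576.38 mm·m/s.
Spread over the 64 km slope with efficiency ε = 0.42: R = ε·F/W = 0.42 × 576.38 / 64000 m = 3.782e-03 mm/s.
R = 3.782e-03 × 3600 = 13.6 mm/hr.

R ≈ 13.6 mm/hr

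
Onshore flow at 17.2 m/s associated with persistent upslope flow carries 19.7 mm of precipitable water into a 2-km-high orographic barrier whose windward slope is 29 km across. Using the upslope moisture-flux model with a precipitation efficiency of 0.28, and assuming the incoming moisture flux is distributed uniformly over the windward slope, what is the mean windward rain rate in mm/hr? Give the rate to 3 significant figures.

R ≈ 11.8 mm/hr

Incoming column moisture flux per unit ridge length: F = V × PW = 17.2 × 19.7 = 338.84 mm·m/s.
Spread over the 29 km slope with efficiency ε = 0.28: R = ε·F/W = 0.28 × 338.84 / 29000 m = 3.272e-03 mm/s.
R = 3.272e-03 × 3600 = 11.8 mm/hr.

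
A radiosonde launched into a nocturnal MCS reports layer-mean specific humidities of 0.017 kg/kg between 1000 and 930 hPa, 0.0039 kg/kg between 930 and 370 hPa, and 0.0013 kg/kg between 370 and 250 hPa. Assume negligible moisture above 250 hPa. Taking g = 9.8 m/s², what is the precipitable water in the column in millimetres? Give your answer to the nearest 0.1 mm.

PW ≈ 36.0 mm

Precipitable water is the column-integrated vapour mass per unit area: PW = (1/g) Σ q̄ Δp, with q in kg/kg and Δp in Pa (1 kg/m² of water = 1 mm).
Layer 1000–930 hPa: Δp = 70 hPa = 7000 Pa, q̄ = 0.017 kg/kg → 0.017 × 7000 / 9.8 = 12.14 mm
Layer 930–370 hPa: Δp = 560 hPa = 56000 Pa, q̄ = 0.0039 kg/kg → 0.0039 × 56000 / 9.8 = 22.29 mm
Layer 370–250 hPa: Δp = 120 hPa = 12000 Pa, q̄ = 0.0013 kg/kg → 0.0013 × 12000 / 9.8 = 1.59 mm
PW = 12.14 + 22.29 + 1.59 = 36.02 ≈ 36.0 mm.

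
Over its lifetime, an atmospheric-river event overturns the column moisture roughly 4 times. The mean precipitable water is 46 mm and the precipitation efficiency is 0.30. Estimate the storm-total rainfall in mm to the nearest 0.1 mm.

Each cycle deposits ε × PW = 0.30 × 46 = 13.8 mm.
Over 4 cycles: 4 × 13.8 = 55.2 mm.

rainfall ≈ 55.2 mm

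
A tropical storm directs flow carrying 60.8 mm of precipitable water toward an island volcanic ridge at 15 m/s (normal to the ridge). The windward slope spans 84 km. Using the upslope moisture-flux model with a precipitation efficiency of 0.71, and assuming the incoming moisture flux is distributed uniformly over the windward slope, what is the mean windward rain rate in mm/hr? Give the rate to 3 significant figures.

Incoming column moisture flux per unit ridge length: F = V × PW = 15 × 60.8 = 912 mm·m/s.
Spread over the 84 km slope with efficiency ε = 0.71: R = ε·F/W = 0.71 × 912 / 84000 m = 7.709e-03 mm/s.
R = 7.709e-03 × 3600 = 27.8 mm/hr.

R ≈ 27.8 mm/hr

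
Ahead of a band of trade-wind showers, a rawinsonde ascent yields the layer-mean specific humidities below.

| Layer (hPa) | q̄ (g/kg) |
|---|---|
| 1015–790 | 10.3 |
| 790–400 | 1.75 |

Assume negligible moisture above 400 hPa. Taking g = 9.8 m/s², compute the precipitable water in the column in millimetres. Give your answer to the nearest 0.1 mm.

Precipitable water is the column-integrated vapour mass per unit area: PW = (1/g) Σ q̄ Δp, with q in kg/kg and Δp in Pa (1 kg/m² of water = 1 mm).
Layer 1015–790 hPa: Δp = 225 hPa = 22500 Pa, q̄ = 0.0103 kg/kg → 0.0103 × 22500 / 9.8 = 23.65 mm
Layer 790–400 hPa: Δp = 390 hPa = 39000 Pa, q̄ = 0.00175 kg/kg → 0.00175 × 39000 / 9.8 = 6.96 mm
PW = 23.65 + 6.96 = 30.61 ≈ 30.6 mm.

PW ≈ 30.6 mm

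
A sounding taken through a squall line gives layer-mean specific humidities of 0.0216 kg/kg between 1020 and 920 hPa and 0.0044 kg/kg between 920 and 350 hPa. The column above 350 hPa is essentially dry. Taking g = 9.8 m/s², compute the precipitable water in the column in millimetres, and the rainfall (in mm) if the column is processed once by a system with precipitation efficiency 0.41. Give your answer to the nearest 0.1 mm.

PW ≈ 47.6 mm; rainfall ≈ 19.5 mm

Precipitable water is the column-integrated vapour mass per unit area: PW = (1/g) Σ q̄ Δp, with q in kg/kg and Δp in Pa (1 kg/m² of water = 1 mm).
Layer 1020–920 hPa: Δp = 100 hPa = 10000 Pa, q̄ = 0.0216 kg/kg → 0.0216 × 10000 / 9.8 = 22.04 mm
Layer 920–350 hPa: Δp = 570 hPa = 57000 Pa, q̄ = 0.0044 kg/kg → 0.0044 × 57000 / 9.8 = 25.59 mm
PW = 22.04 + 25.59 = 47.63 ≈ 47.6 mm.
Rainfall = ε × PW = 0.41 × 47.6 = 19.5 mm.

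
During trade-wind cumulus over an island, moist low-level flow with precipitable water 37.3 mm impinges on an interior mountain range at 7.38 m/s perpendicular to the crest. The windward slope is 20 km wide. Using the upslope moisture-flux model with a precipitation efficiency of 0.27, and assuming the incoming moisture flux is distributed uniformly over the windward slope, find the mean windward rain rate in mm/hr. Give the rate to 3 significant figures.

R ≈ 13.4 mm/hr

Incoming column moisture flux per unit ridge length: F = V × PW = 7.38 × 37.3 = 275.274 mm·m/s.
Spread over the 20 km slope with efficiency ε = 0.27: R = ε·F/W = 0.27 × 275.274 / 20000 m = 3.716e-03 mm/s.
R = 3.716e-03 × 3600 = 13.4 mm/hr.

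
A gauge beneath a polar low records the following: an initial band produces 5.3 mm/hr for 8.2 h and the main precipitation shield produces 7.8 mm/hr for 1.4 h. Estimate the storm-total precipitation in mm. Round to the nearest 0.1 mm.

Total = Σ Rᵢ Δtᵢ = 5.3 × 8.2 + 7.8 × 1.4
      = 43.46 + 10.92 = 54.4 mm.

total ≈ 54.4 mm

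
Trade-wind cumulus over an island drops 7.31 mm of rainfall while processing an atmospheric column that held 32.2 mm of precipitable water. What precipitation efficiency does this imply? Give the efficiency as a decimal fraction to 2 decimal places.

ε = rainfall / PW = 7.31 / 32.2 = 0.23.

ε ≈ 0.23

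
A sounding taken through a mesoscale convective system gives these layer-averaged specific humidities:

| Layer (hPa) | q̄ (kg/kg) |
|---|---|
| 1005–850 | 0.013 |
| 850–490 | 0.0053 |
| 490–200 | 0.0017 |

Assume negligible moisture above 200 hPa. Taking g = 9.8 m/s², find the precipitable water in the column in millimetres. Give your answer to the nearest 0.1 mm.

Precipitable water is the column-integrated vapour mass per unit area: PW = (1/g) Σ q̄ Δp, with q in kg/kg and Δp in Pa (1 kg/m² of water = 1 mm).
Layer 1005–850 hPa: Δp = 155 hPa = 15500 Pa, q̄ = 0.013 kg/kg → 0.013 × 15500 / 9.8 = 20.56 mm
Layer 850–490 hPa: Δp = 360 hPa = 36000 Pa, q̄ = 0.0053 kg/kg → 0.0053 × 36000 / 9.8 = 19.47 mm
Layer 490–200 hPa: Δp = 290 hPa = 29000 Pa, q̄ = 0.0017 kg/kg → 0.0017 × 29000 / 9.8 = 5.03 mm
PW = 20.56 + 19.47 + 5.03 = 45.06 ≈ 45.1 mm.

PW ≈ 45.1 mm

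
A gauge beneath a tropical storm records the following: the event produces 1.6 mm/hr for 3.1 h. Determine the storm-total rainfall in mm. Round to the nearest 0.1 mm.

Total = Σ Rᵢ Δtᵢ = 1.6 × 3.1
      = 4.96 = 5.0 mm.

total ≈ 5.0 mm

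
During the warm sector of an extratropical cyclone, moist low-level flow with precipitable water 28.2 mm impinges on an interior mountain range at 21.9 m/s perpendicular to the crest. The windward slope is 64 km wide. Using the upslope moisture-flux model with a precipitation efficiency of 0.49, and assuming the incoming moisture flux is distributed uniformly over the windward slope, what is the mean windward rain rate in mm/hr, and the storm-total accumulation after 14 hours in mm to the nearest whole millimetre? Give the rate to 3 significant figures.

R ≈ 17.0 mm/hr; total ≈ 238 mm

Incoming column moisture flux per unit ridge length: F = V × PW = 21.9 × 28.2 = 617.58 mm·m/s.
Spread over the 64 km slope with efficiency ε = 0.49: R = ε·F/W = 0.49 × 617.58 / 64000 m = 4.728e-03 mm/s.
R = 4.728e-03 × 3600 = 17.0 mm/hr.
Over 14 h: total = 17.0 × 14 = 238 mm.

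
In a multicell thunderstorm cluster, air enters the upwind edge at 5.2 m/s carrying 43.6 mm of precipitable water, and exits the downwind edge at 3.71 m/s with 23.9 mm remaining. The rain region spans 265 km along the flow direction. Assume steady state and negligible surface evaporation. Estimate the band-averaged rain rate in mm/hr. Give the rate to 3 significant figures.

Column moisture flux per unit crosswind length is F = V × PW.
Inflow: F_in = 5.2 × 43.6 = 226.72 mm·m/s
Outflow: F_out = 3.71 × 23.9 = 88.669 mm·m/s
Steady-state rate R = (F_in − F_out)/L = (226.72 − 88.669) / 265000 m = 5.209e-04 mm/s.
R = 5.209e-04 × 3600 = 1.88 mm/hr.

R ≈ 1.88 mm/hr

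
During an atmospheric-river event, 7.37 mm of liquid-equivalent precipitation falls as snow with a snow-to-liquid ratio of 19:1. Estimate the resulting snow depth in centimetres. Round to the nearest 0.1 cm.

Snow depth = liquid × ratio = 7.37 mm × 19 = 140.03 mm = 14.0 cm.

snow depth ≈ 14.0 cm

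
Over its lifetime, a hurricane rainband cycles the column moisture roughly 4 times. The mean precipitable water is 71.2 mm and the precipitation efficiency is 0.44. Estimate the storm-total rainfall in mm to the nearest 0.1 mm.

Each cycle deposits ε × PW = 0.44 × 71.2 = 31.328 mm.
Over 4 cycles: 4 × 31.328 = 125.3 mm.

rainfall ≈ 125.3 mm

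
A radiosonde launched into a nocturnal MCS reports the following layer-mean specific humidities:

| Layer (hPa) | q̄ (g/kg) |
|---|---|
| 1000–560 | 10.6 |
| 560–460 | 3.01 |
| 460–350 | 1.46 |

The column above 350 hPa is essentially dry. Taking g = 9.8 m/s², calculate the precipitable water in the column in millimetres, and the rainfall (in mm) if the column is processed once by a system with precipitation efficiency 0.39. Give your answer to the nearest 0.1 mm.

PW ≈ 52.3 mm; rainfall ≈ 20.4 mm

Precipitable water is the column-integrated vapour mass per unit area: PW = (1/g) Σ q̄ Δp, with q in kg/kg and Δp in Pa (1 kg/m² of water = 1 mm).
Layer 1000–560 hPa: Δp = 440 hPa = 44000 Pa, q̄ = 0.0106 kg/kg → 0.0106 × 44000 / 9.8 = 47.59 mm
Layer 560–460 hPa: Δp = 100 hPa = 10000 Pa, q̄ = 0.00301 kg/kg → 0.00301 × 10000 / 9.8 = 3.07 mm
Layer 460–350 hPa: Δp = 110 hPa = 11000 Pa, q̄ = 0.00146 kg/kg → 0.00146 × 11000 / 9.8 = 1.64 mm
PW = 47.59 + 3.07 + 1.64 = 52.30 ≈ 52.3 mm.
Rainfall = ε × PW = 0.39 × 52.3 = 20.4 mm.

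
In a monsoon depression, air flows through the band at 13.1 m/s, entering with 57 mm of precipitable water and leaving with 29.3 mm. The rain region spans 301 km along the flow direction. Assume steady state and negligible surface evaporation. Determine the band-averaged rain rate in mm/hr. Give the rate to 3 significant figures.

R ≈ 4.34 mm/hr

Column moisture flux per unit crosswind length is F = V × PW.
Inflow: F_in = 13.1 × 57 = 746.7 mm·m/s
Outflow: F_out = 13.1 × 29.3 = 383.83 mm·m/s
Steady-state rate R = (F_in − F_out)/L = (746.7 − 383.83) / 301000 m = 1.206e-03 mm/s.
R = 1.206e-03 × 3600 = 4.34 mm/hr.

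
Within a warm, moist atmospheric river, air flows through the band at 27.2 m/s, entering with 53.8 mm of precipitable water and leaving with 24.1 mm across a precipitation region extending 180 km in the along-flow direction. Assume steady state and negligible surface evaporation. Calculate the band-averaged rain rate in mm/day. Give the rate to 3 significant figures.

R ≈ 388 mm/day

Column moisture flux per unit crosswind length is F = V × PW.
Inflow: F_in = 27.2 × 53.8 = 1463.36 mm·m/s
Outflow: F_out = 27.2 × 24.1 = 655.52 mm·m/s
Steady-state rate R = (F_in − F_out)/L = (1463.36 − 655.52) / 180000 m = 4.488e-03 mm/s.
R = 4.488e-03 × 3600 × 24 = 388 mm/day.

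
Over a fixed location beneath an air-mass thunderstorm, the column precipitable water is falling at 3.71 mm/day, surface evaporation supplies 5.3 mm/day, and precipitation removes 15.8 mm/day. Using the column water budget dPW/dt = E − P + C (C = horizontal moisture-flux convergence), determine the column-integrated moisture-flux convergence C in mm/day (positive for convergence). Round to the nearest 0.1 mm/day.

dPW/dt = -3.71 mm/day.
C = dPW/dt − E + P = (-3.71) − 5.3 + 15.8 = 6.8 mm/day.

C ≈ 6.8 mm/day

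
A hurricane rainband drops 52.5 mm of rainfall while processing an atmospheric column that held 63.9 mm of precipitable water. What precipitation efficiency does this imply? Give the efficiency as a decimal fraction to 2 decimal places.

ε = rainfall / PW = 52.5 / 63.9 = 0.82.

ε ≈ 0.82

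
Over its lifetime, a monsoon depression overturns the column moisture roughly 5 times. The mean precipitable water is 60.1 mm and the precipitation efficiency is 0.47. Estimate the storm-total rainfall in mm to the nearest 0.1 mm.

Each cycle deposits ε × PW = 0.47 × 60.1 = 28.247 mm.
Over 5 cycles: 5 × 28.247 = 141.2 mm.

rainfall ≈ 141.2 mm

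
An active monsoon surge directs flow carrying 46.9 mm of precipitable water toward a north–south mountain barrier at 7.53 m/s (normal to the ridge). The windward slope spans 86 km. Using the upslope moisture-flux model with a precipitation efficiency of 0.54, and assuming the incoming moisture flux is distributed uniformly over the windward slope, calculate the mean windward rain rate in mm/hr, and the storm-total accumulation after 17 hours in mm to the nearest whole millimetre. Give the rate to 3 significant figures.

Incoming column moisture flux per unit ridge length: F = V × PW = 7.53 × 46.9 = 353.157 mm·m/s.
Spread over the 86 km slope with efficiency ε = 0.54: R = ε·F/W = 0.54 × 353.157 / 86000 m = 2.217e-03 mm/s.
R = 2.217e-03 × 3600 = 7.98 mm/hr.
Over 17 h: total = 7.98 × 17 = 135.66 ≈ 136 mm.

R ≈ 7.98 mm/hr; total ≈ 136 mm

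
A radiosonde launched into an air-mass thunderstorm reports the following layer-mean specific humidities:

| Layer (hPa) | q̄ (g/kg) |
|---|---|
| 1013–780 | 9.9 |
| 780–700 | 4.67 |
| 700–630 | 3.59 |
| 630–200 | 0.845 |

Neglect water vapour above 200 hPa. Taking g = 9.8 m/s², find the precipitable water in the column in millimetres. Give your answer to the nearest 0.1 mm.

PW ≈ 33.6 mm

Precipitable water is the column-integrated vapour mass per unit area: PW = (1/g) Σ q̄ Δp, with q in kg/kg and Δp in Pa (1 kg/m² of water = 1 mm).
Layer 1013–780 hPa: Δp = 233 hPa = 23300 Pa, q̄ = 0.0099 kg/kg → 0.0099 × 23300 / 9.8 = 23.54 mm
Layer 780–700 hPa: Δp = 80 hPa = 8000 Pa, q̄ = 0.00467 kg/kg → 0.00467 × 8000 / 9.8 = 3.81 mm
Layer 700–630 hPa: Δp = 70 hPa = 7000 Pa, q̄ = 0.00359 kg/kg → 0.00359 × 7000 / 9.8 = 2.56 mm
Layer 630–200 hPa: Δp = 430 hPa = 43000 Pa, q̄ = 0.000845 kg/kg → 0.000845 × 43000 / 9.8 = 3.71 mm
PW = 23.54 + 3.81 + 2.56 + 3.71 = 33.62 ≈ 33.6 mm.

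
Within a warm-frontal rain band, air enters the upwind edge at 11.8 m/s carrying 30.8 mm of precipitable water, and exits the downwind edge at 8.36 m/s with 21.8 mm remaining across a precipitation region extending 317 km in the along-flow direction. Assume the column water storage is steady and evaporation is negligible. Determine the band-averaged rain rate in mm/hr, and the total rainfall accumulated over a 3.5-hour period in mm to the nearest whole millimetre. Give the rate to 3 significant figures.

Column moisture flux per unit crosswind length is F = V × PW.
Inflow: F_in = 11.8 × 30.8 = 363.44 mm·m/s
Outflow: F_out = 8.36 × 21.8 = 182.248 mm·m/s
Steady-state rate R = (F_in − F_out)/L = (363.44 − 182.248) / 317000 m = 5.716e-04 mm/s.
R = 5.716e-04 × 3600 = 2.06 mm/hr.
Over 3.5 h: total = 2.06 × 3.5 = 7.21 ≈ 7 mm.

R ≈ 2.06 mm/hr; total ≈ 7 mm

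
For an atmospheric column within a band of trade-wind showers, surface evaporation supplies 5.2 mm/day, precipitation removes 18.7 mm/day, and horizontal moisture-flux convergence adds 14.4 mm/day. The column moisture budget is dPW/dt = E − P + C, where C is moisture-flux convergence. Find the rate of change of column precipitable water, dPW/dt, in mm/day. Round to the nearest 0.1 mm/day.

dPW/dt = E − P + C = 5.2 − 18.7 + (14.4) = 0.9 mm/day.

dPW/dt ≈ 0.9 mm/day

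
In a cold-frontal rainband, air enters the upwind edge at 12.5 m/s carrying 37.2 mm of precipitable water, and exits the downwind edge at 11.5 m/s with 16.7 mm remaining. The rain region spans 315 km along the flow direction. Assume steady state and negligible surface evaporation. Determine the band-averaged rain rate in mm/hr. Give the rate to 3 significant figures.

Column moisture flux per unit crosswind length is F = V × PW.
Inflow: F_in = 12.5 × 37.2 = 465 mm·m/s
Outflow: F_out = 11.5 × 16.7 = 192.05 mm·m/s
Steady-state rate R = (F_in − F_out)/L = (465 − 192.05) / 315000 m = 8.665e-04 mm/s.
R = 8.665e-04 × 3600 = 3.12 mm/hr.

R ≈ 3.12 mm/hr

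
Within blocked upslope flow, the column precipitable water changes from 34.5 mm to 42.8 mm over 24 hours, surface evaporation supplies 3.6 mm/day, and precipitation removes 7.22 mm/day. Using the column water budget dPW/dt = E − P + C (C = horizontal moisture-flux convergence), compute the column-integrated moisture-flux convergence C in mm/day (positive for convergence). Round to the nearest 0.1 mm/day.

dPW/dt = (42.8 − 34.5) mm / (24/24 day) = +8.300 mm/day.
C = dPW/dt − E + P = (+8.300) − 3.6 + 7.22 = 11.9 mm/day.

C ≈ 11.9 mm/day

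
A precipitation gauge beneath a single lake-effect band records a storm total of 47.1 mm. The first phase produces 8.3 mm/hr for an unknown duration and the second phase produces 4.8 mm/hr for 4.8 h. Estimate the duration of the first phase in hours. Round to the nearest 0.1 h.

duration ≈ 2.9 h

Known phases: 4.8 × 4.8 = 23.04 mm.
Remaining depth = 47.1 − 23.04 = 24.06 mm.
Duration = 24.06 / 8.3 = 2.9 h.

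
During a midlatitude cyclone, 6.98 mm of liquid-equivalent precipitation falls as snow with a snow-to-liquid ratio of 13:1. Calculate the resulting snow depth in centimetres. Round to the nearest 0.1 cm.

snow depth ≈ 9.1 cm

Snow depth = liquid × ratio = 6.98 mm × 13 = 90.74 mm = 9.1 cm.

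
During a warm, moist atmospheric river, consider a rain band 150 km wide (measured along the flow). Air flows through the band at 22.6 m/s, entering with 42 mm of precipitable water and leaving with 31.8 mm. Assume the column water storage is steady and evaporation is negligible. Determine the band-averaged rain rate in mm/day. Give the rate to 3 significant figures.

R ≈ 133 mm/day

Column moisture flux per unit crosswind length is F = V × PW.
Inflow: F_in = 22.6 × 42 = 949.2 mm·m/s
Outflow: F_out = 22.6 × 31.8 = 718.68 mm·m/s
Steady-state rate R = (F_in − F_out)/L = (949.2 − 718.68) / 150000 m = 1.537e-03 mm/s.
R = 1.537e-03 × 3600 × 24 = 133 mm/day.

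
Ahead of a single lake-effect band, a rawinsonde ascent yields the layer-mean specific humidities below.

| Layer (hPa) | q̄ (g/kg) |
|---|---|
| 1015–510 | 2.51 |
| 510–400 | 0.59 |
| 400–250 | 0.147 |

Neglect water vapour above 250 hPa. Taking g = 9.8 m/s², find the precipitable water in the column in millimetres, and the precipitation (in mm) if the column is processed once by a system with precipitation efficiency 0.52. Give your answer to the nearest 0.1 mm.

Precipitable water is the column-integrated vapour mass per unit area: PW = (1/g) Σ q̄ Δp, with q in kg/kg and Δp in Pa (1 kg/m² of water = 1 mm).
Layer 1015–510 hPa: Δp = 505 hPa = 50500 Pa, q̄ = 0.00251 kg/kg → 0.00251 × 50500 / 9.8 = 12.93 mm
Layer 510–400 hPa: Δp = 110 hPa = 11000 Pa, q̄ = 0.00059 kg/kg → 0.00059 × 11000 / 9.8 = 0.66 mm
Layer 400–250 hPa: Δp = 150 hPa = 15000 Pa, q̄ = 0.000147 kg/kg → 0.000147 × 15000 / 9.8 = 0.22 mm
PW = 12.93 + 0.66 + 0.22 = 13.81 ≈ 13.8 mm.
Precipitation = ε × PW = 0.52 × 13.8 = 7.2 mm.

PW ≈ 13.8 mm; precipitation ≈ 7.2 mm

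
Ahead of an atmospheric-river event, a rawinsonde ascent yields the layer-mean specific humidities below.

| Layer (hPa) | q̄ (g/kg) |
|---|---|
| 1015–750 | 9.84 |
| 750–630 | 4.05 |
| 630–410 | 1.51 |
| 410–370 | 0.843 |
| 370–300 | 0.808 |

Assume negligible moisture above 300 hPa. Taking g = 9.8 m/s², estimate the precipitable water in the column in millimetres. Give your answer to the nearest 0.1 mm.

PW ≈ 35.9 mm

Precipitable water is the column-integrated vapour mass per unit area: PW = (1/g) Σ q̄ Δp, with q in kg/kg and Δp in Pa (1 kg/m² of water = 1 mm).
Layer 1015–750 hPa: Δp = 265 hPa = 26500 Pa, q̄ = 0.00984 kg/kg → 0.00984 × 26500 / 9.8 = 26.61 mm
Layer 750–630 hPa: Δp = 120 hPa = 12000 Pa, q̄ = 0.00405 kg/kg → 0.00405 × 12000 / 9.8 = 4.96 mm
Layer 630–410 hPa: Δp = 220 hPa = 22000 Pa, q̄ = 0.00151 kg/kg → 0.00151 × 22000 / 9.8 = 3.39 mm
Layer 410–370 hPa: Δp = 40 hPa = 4000 Pa, q̄ = 0.000843 kg/kg → 0.000843 × 4000 / 9.8 = 0.34 mm
Layer 370–300 hPa: Δp = 70 hPa = 7000 Pa, q̄ = 0.000808 kg/kg → 0.000808 × 7000 / 9.8 = 0.58 mm
PW = 26.61 + 4.96 + 3.39 + 0.34 + 0.58 = 35.88 ≈ 35.9 mm.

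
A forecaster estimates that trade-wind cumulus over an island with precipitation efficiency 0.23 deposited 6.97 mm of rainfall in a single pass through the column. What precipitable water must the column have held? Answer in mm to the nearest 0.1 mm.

PW = rainfall / ε = 6.97 / 0.23 = 30.3 mm.

PW ≈ 30.3 mm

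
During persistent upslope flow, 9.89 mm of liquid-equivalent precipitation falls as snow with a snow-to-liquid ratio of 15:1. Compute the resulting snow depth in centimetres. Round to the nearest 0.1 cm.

snow depth ≈ 14.8 cm

Snow depth = liquid × ratio = 9.89 mm × 15 = 148.35 mm = 14.8 cm.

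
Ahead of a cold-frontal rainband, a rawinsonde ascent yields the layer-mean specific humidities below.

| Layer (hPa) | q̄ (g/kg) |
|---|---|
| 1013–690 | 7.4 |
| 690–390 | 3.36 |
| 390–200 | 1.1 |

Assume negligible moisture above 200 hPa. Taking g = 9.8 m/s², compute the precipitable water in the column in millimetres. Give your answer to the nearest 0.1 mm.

PW ≈ 36.8 mm

Precipitable water is the column-integrated vapour mass per unit area: PW = (1/g) Σ q̄ Δp, with q in kg/kg and Δp in Pa (1 kg/m² of water = 1 mm).
Layer 1013–690 hPa: Δp = 323 hPa = 32300 Pa, q̄ = 0.0074 kg/kg → 0.0074 × 32300 / 9.8 = 24.39 mm
Layer 690–390 hPa: Δp = 300 hPa = 30000 Pa, q̄ = 0.00336 kg/kg → 0.00336 × 30000 / 9.8 = 10.29 mm
Layer 390–200 hPa: Δp = 190 hPa = 19000 Pa, q̄ = 0.0011 kg/kg → 0.0011 × 19000 / 9.8 = 2.13 mm
PW = 24.39 + 10.29 + 2.13 = 36.81 ≈ 36.8 mm.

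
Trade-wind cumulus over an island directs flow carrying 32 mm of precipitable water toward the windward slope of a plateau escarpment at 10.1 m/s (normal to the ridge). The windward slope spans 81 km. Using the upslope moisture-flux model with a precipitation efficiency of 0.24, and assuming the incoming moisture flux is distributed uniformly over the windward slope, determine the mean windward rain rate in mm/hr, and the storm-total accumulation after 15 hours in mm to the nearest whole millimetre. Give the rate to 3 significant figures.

Incoming column moisture flux per unit ridge length: F = V × PW = 10.1 × 32 = 323.2 mm·m/s.
Spread over the 81 km slope with efficiency ε = 0.24: R = ε·F/W = 0.24 × 323.2 / 81000 m = 9.576e-04 mm/s.
R = 9.576e-04 × 3600 = 3.45 mm/hr.
Over 15 h: total = 3.45 × 15 = 51.75 ≈ 52 mm.

R ≈ 3.45 mm/hr; total ≈ 52 mm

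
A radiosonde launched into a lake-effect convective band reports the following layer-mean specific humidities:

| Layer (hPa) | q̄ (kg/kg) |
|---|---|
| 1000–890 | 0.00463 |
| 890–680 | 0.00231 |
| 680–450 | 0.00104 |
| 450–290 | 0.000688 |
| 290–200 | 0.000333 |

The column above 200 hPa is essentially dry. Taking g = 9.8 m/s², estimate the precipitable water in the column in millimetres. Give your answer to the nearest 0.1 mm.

PW ≈ 14.0 mm

Precipitable water is the column-integrated vapour mass per unit area: PW = (1/g) Σ q̄ Δp, with q in kg/kg and Δp in Pa (1 kg/m² of water = 1 mm).
Layer 1000–890 hPa: Δp = 110 hPa = 11000 Pa, q̄ = 0.00463 kg/kg → 0.00463 × 11000 / 9.8 = 5.20 mm
Layer 890–680 hPa: Δp = 210 hPa = 21000 Pa, q̄ = 0.00231 kg/kg → 0.00231 × 21000 / 9.8 = 4.95 mm
Layer 680–450 hPa: Δp = 230 hPa = 23000 Pa, q̄ = 0.00104 kg/kg → 0.00104 × 23000 / 9.8 = 2.44 mm
Layer 450–290 hPa: Δp = 160 hPa = 16000 Pa, q̄ = 0.000688 kg/kg → 0.000688 × 16000 / 9.8 = 1.12 mm
Layer 290–200 hPa: Δp = 90 hPa = 9000 Pa, q̄ = 0.000333 kg/kg → 0.000333 × 9000 / 9.8 = 0.31 mm
PW = 5.20 + 4.95 + 2.44 + 1.12 + 0.31 = 14.02 ≈ 14.0 mm.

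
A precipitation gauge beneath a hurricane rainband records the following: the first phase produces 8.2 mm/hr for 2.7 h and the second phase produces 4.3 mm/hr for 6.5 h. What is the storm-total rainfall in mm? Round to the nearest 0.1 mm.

total ≈ 50.1 mm

Total = Σ Rᵢ Δtᵢ = 8.2 × 2.7 + 4.3 × 6.5
      = 22.14 + 27.95 = 50.1 mm.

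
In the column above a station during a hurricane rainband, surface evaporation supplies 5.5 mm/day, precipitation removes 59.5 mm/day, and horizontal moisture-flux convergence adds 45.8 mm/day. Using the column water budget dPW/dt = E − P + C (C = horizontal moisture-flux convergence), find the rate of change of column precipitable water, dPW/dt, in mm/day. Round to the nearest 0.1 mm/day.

dPW/dt = E − P + C = 5.5 − 59.5 + (45.8) = -8.2 mm/day.

dPW/dt ≈ -8.2 mm/day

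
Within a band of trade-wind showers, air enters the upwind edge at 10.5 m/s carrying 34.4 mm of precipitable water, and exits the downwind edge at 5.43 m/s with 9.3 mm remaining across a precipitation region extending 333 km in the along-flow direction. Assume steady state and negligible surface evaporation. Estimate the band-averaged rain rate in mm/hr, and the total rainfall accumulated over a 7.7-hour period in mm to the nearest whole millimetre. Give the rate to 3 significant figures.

Column moisture flux per unit crosswind length is F = V × PW.
Inflow: F_in = 10.5 × 34.4 = 361.2 mm·m/s
Outflow: F_out = 5.43 × 9.3 = 50.499 mm·m/s
Steady-state rate R = (F_in − F_out)/L = (361.2 − 50.499) / 333000 m = 9.330e-04 mm/s.
R = 9.330e-04 × 3600 = 3.36 mm/hr.
Over 7.7 h: total = 3.36 × 7.7 = 25.872 ≈ 26 mm.

R ≈ 3.36 mm/hr; total ≈ 26 mm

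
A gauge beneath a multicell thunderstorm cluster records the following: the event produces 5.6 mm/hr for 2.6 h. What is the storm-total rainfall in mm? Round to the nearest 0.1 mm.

Total = Σ Rᵢ Δtᵢ = 5.6 × 2.6
      = 14.56 = 14.6 mm.

total ≈ 14.6 mm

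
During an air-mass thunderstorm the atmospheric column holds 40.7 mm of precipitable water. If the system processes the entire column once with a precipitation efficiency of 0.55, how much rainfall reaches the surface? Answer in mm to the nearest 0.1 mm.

rainfall ≈ 22.4 mm

Rainfall = ε × PW = 0.55 × 40.7 = 22.4 mm.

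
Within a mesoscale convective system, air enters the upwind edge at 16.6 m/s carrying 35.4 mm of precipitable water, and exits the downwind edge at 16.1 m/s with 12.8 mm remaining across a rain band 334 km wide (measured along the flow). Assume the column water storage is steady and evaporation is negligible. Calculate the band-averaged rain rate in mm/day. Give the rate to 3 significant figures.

R ≈ 98.7 mm/day

Column moisture flux per unit crosswind length is F = V × PW.
Inflow: F_in = 16.6 × 35.4 = 587.64 mm·m/s
Outflow: F_out = 16.1 × 12.8 = 206.08 mm·m/s
Steady-state rate R = (F_in − F_out)/L = (587.64 − 206.08) / 334000 m = 1.142e-03 mm/s.
R = 1.142e-03 × 3600 × 24 = 98.7 mm/day.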